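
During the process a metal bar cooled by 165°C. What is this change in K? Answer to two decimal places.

165.00 K

Celsius and kelvin degrees are the same size, so the interval is unchanged: 165.00.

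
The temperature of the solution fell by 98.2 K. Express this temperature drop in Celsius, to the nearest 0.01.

98.20°C

Kelvin and Celsius degrees are the same size, so the interval is unchanged: 98.20.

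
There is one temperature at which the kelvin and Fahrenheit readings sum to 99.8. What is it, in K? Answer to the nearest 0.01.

199.81 K

Let K be the kelvin reading. The Fahrenheit reading is F = 1.8·K - 459.67.
Require K + F = 99.8: (2.8)·K - 459.67 = 99.8.
K = (99.8 + 459.67) / (2.8) = 199.81.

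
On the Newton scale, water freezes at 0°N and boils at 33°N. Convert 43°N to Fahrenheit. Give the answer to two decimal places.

266.55°F

Linear interpolation between the fixed points: C = (43 - 0) × 100 / (33 - 0) = 130.3030°C.
Then 130.3030 × 1.8 + 32 = 266.55°F.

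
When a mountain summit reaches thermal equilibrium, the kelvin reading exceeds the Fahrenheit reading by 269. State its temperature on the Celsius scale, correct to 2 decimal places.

-34.81°C

Let x be the Fahrenheit reading; then the kelvin reading is 5/9·x + 255.372.
(5/9·x + 255.372) - x = 269  ⇒  (-4/9)·x = 13.6278  ⇒  x = -30.6625°F.
In Celsius: (-30.6625 - 32) × 5/9 = -34.81°C.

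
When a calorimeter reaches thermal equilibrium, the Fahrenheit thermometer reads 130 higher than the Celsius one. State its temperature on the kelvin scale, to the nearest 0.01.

Let x be the Celsius reading; then the Fahrenheit reading is 1.8·x + 32.
(1.8·x + 32) - x = 130  ⇒  (0.8)·x = 98  ⇒  x = 122.5000°C.
In kelvin: 122.5000 + 273.15 = 395.65 K.

395.65 K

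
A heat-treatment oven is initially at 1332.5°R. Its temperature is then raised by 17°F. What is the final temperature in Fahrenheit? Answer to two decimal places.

Initial temperature in Celsius: (1332.5 - 491.67) × 5/9 = 467.1278°C.
The 17°F change is an interval, so only the factor 5/9 applies: +17 × 5/9 = +9.4444°C.
Final Celsius temperature: 467.1278 + 9.4444 = 476.5722°C.
In Fahrenheit: 476.5722 × 1.8 + 32 = 889.83°F.

889.83°F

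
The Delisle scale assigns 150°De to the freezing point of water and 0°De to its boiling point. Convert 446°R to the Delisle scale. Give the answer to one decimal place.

188.1°De

First in Celsius: (446 - 491.67) × 5/9 = -25.3722°C.
Linearly onto the Delisle scale: 150 + (-25.3722 / 100) × (0 - 150) = 188.1°De.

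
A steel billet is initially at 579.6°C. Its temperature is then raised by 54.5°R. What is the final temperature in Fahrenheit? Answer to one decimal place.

1129.8°F

The 54.5°R change is an interval, so only the factor 5/9 applies: +54.5 × 5/9 = +30.2778°C.
Final Celsius temperature: 579.6000 + 30.2778 = 609.8778°C.
In Fahrenheit: 609.8778 × 1.8 + 32 = 1129.8°F.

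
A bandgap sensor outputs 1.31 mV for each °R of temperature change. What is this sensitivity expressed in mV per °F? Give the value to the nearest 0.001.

The quantity depends on a temperature interval, so only the ratio of degree sizes applies; the offset between the scales is irrelevant.
A change of 1°F is a change of 1°R, so per °F the value is 1.31 × 1 = 1.310.

1.310 mV per °F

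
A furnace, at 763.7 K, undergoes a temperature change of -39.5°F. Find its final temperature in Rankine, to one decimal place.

Initial temperature in Celsius: 763.7 - 273.15 = 490.5500°C.
The 39.5°F change is an interval, so only the factor 5/9 applies: -39.5 × 5/9 = -21.9444°C.
Final Celsius temperature: 490.5500 - 21.9444 = 468.6056°C.
In Rankine: 468.6056 × 1.8 + 491.67 = 1335.2°R.

1335.2°R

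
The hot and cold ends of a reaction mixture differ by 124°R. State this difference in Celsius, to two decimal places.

68.89°C

Only the scale ratio 5/9 matters for a change in temperature.
124 × 5/9 = 68.89.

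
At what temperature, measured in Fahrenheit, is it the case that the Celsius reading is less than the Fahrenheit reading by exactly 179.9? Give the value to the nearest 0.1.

364.8°F

Let F be the Fahrenheit reading. The Celsius reading is C = 5/9·F - 17.7778.
Require C - F = -179.9: (-4/9)·F - 17.7778 = -179.9.
F = (-179.9 + 17.7778) / (-4/9) = 364.8.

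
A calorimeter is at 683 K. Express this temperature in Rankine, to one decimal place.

In Celsius: 683 - 273.15 = 409.8500°C.
In Rankine: 409.8500 × 1.8 + 491.67 = 1229.4°R.

1229.4°R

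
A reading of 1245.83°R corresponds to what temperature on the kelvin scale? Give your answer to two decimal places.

692.13 K

In Celsius: (1245.83 - 491.67) × 5/9 = 418.9778°C.
In kelvin: 418.9778 + 273.15 = 692.13 K.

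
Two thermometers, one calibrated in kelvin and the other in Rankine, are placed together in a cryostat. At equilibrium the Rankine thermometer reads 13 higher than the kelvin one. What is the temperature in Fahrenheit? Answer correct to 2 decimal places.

-430.42°F

Let x be the kelvin reading; then the Rankine reading is 1.8·x.
(1.8·x) - x = 13  ⇒  (0.8)·x = 13  ⇒  x = 16.2500 K.
In Celsius: 16.25 - 273.15 = -256.9000°C.
In Fahrenheit: -256.9000 × 1.8 + 32 = -430.42°F.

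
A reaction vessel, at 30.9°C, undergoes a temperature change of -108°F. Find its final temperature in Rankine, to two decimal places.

The 108°F change is an interval, so only the factor 5/9 applies: -108 × 5/9 = -60.0000°C.
Final Celsius temperature: 30.9000 - 60.0000 = -29.1000°C.
In Rankine: -29.1000 × 1.8 + 491.67 = 439.29°R.

439.29°R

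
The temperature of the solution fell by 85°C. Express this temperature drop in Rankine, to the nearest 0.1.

Only the scale ratio 1.8 matters for a change in temperature.
85 × 1.8 = 153.0.

153.0°R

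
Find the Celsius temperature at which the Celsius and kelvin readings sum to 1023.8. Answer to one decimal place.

Let C be the Celsius reading. The kelvin reading is K = 1·C + 273.15.
Require C + K = 1023.8: (2)·C + 273.15 = 1023.8.
C = (1023.8 - 273.15) / (2) = 375.3.

375.3°C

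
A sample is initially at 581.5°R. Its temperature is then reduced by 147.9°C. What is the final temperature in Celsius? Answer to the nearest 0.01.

-97.99°C

Initial temperature in Celsius: (581.5 - 491.67) × 5/9 = 49.9056°C.
Final Celsius temperature: 49.9056 - 147.9000 = -97.9944°C.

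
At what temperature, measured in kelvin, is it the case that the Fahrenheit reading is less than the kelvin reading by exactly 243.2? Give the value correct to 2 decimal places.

270.59 K

Let K be the kelvin reading. The Fahrenheit reading is F = 1.8·K - 459.67.
Require F - K = -243.2: (0.8)·K - 459.67 = -243.2.
K = (-243.2 + 459.67) / (0.8) = 270.59.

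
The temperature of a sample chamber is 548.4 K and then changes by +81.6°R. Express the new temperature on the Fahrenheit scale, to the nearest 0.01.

Initial temperature in Celsius: 548.4 - 273.15 = 275.2500°C.
The 81.6°R change is an interval, so only the factor 5/9 applies: +81.6 × 5/9 = +45.3333°C.
Final Celsius temperature: 275.2500 + 45.3333 = 320.5833°C.
In Fahrenheit: 320.5833 × 1.8 + 32 = 609.05°F.

609.05°F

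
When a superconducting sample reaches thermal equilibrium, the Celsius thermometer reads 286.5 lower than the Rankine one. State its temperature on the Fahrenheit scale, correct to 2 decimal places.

-429.63°F

Let x be the Rankine reading; then the Celsius reading is 5/9·x - 273.15.
(5/9·x - 273.15) - x = -286.5  ⇒  (-4/9)·x = -13.35  ⇒  x = 30.0375°R.
In Celsius: (30.0375 - 491.67) × 5/9 = -256.4625°C.
In Fahrenheit: -256.4625 × 1.8 + 32 = -429.63°F.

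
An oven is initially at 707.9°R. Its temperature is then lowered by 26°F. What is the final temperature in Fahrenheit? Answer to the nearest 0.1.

222.2°F

Initial temperature in Celsius: (707.9 - 491.67) × 5/9 = 120.1278°C.
The 26°F change is an interval, so only the factor 5/9 applies: -26 × 5/9 = -14.4444°C.
Final Celsius temperature: 120.1278 - 14.4444 = 105.6833°C.
In Fahrenheit: 105.6833 × 1.8 + 32 = 222.2°F.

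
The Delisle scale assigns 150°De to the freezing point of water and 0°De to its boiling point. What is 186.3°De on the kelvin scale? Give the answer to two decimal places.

248.95 K

Linear interpolation between the fixed points: C = (186.3 - 150) × 100 / (0 - 150) = -24.2000°C.
Then -24.2000 + 273.15 = 248.95 K.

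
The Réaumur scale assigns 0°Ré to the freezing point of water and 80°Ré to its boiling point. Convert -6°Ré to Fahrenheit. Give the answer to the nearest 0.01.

Linear interpolation between the fixed points: C = (-6 - 0) × 100 / (80 - 0) = -7.5000°C.
Then -7.5000 × 1.8 + 32 = 18.50°F.

18.50°F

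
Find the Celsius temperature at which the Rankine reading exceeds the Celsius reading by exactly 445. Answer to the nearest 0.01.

Let C be the Celsius reading. The Rankine reading is R = 1.8·C + 491.67.
Require R - C = 445: (0.8)·C + 491.67 = 445.
C = (445 - 491.67) / (0.8) = -58.34.

-58.34°C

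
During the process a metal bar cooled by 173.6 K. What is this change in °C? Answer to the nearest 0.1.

173.6°C

Kelvin and Celsius degrees are the same size, so the interval is unchanged: 173.6.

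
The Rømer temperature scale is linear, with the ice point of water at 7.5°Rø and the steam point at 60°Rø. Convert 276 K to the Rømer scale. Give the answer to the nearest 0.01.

First in Celsius: 276 - 273.15 = 2.8500°C.
Linearly onto the Rømer scale: 7.5 + (2.8500 / 100) × (60 - 7.5) = 9.00°Rø.

9.00°Rø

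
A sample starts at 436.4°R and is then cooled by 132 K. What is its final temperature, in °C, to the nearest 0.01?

Initial temperature in Celsius: (436.4 - 491.67) × 5/9 = -30.7056°C.
The 132 K change is an interval; Kelvin and Celsius degrees are the same size, so ΔC = -132°C.
Final Celsius temperature: -30.7056 - 132.0000 = -162.7056°C.

-162.71°C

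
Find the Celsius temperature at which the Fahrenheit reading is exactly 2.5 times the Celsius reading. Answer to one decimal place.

45.7°C

Let C be the Celsius reading. The Fahrenheit reading is F = 1.8·C + 32.
Require F = 2.5·C: 1.8·C + 32 = 2.5·C.
(-0.7)·C = -32  ⇒  C = 45.7.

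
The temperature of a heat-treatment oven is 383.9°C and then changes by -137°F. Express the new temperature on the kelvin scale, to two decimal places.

The 137°F change is an interval, so only the factor 5/9 applies: -137 × 5/9 = -76.1111°C.
Final Celsius temperature: 383.9000 - 76.1111 = 307.7889°C.
In kelvin: 307.7889 + 273.15 = 580.94 K.

580.94 K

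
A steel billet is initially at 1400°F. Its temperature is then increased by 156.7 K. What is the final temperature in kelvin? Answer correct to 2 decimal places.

1189.85 K

Initial temperature in Celsius: (1400 - 32) × 5/9 = 760.0000°C.
The 156.7 K change is an interval; Kelvin and Celsius degrees are the same size, so ΔC = +156.7°C.
Final Celsius temperature: 760.0000 + 156.7000 = 916.7000°C.
In kelvin: 916.7000 + 273.15 = 1189.85 K.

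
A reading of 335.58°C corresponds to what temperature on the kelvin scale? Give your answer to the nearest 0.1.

608.7 K

In kelvin: 335.5800 + 273.15 = 608.7 K.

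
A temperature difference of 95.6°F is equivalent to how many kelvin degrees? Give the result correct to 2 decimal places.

For a temperature interval the offset drops out; only the factor 5/9 applies.
95.6 × 5/9 = 53.11.

53.11 K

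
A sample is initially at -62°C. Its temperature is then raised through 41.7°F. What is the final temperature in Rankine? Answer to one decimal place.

The 41.7°F change is an interval, so only the factor 5/9 applies: +41.7 × 5/9 = +23.1667°C.
Final Celsius temperature: -62.0000 + 23.1667 = -38.8333°C.
In Rankine: -38.8333 × 1.8 + 491.67 = 421.8°R.

421.8°R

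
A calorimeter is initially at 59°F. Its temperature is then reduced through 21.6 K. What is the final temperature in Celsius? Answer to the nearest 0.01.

-6.60°C

Initial temperature in Celsius: (59 - 32) × 5/9 = 15.0000°C.
The 21.6 K change is an interval; Kelvin and Celsius degrees are the same size, so ΔC = -21.6°C.
Final Celsius temperature: 15.0000 - 21.6000 = -6.6000°C.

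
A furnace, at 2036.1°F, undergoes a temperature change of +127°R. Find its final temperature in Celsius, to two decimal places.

1183.94°C

Initial temperature in Celsius: (2036.1 - 32) × 5/9 = 1113.3889°C.
The 127°R change is an interval, so only the factor 5/9 applies: +127 × 5/9 = +70.5556°C.
Final Celsius temperature: 1113.3889 + 70.5556 = 1183.9444°C.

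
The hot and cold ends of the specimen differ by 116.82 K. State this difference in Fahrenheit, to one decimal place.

210.3°F

For a temperature interval the offset drops out; only the factor 1.8 applies.
116.82 × 1.8 = 210.3.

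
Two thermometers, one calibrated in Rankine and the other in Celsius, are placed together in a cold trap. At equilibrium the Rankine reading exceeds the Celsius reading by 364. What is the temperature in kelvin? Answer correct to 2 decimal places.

113.56 K

Let x be the Rankine reading; then the Celsius reading is 5/9·x - 273.15.
(5/9·x - 273.15) - x = -364  ⇒  (-4/9)·x = -90.85  ⇒  x = 204.4125°R.
In Celsius: (204.4125 - 491.67) × 5/9 = -159.5875°C.
In kelvin: -159.5875 + 273.15 = 113.56 K.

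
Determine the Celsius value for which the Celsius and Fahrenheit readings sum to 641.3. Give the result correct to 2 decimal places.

217.61°C

Let C be the Celsius reading. The Fahrenheit reading is F = 1.8·C + 32.
Require C + F = 641.3: (2.8)·C + 32 = 641.3.
C = (641.3 - 32) / (2.8) = 217.61.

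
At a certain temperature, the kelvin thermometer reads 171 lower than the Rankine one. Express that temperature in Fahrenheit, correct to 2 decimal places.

Let x be the Rankine reading; then the kelvin reading is 5/9·x.
(5/9·x) - x = -171  ⇒  (-4/9)·x = -171  ⇒  x = 384.7500°R.
In Celsius: (384.75 - 491.67) × 5/9 = -59.4000°C.
In Fahrenheit: -59.4000 × 1.8 + 32 = -74.92°F.

-74.92°F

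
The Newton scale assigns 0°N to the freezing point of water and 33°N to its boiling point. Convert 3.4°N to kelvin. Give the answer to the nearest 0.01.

283.45 K

Linear interpolation between the fixed points: C = (3.4 - 0) × 100 / (33 - 0) = 10.3030°C.
Then 10.3030 + 273.15 = 283.45 K.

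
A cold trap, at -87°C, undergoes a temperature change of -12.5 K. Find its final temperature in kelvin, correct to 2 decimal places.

The 12.5 K change is an interval; Kelvin and Celsius degrees are the same size, so ΔC = -12.5°C.
Final Celsius temperature: -87.0000 - 12.5000 = -99.5000°C.
In kelvin: -99.5000 + 273.15 = 173.65 K.

173.65 K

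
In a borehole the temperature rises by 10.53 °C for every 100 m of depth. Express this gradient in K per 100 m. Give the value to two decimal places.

The quantity depends on a temperature interval, so only the ratio of degree sizes applies; the offset between the scales is irrelevant.
A change of 1°C is a change of 1 K, so 10.53 × 1 = 10.53.

10.53 K/100 m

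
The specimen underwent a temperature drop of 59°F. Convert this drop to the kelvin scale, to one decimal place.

32.8 K

Only the scale ratio 5/9 matters for a change in temperature.
59 × 5/9 = 32.8.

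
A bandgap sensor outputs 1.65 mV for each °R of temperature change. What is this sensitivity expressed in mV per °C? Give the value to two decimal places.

2.97 mV per °C

Since only a temperature interval is involved, the additive offset between the scales drops out.
A change of 1°C is a change of 1.8°R, so per °C the value is 1.65 × 1.8 = 2.97.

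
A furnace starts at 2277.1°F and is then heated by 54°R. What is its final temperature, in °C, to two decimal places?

Initial temperature in Celsius: (2277.1 - 32) × 5/9 = 1247.2778°C.
The 54°R change is an interval, so only the factor 5/9 applies: +54 × 5/9 = +30.0000°C.
Final Celsius temperature: 1247.2778 + 30.0000 = 1277.2778°C.

1277.28°C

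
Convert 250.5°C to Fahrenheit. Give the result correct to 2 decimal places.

In Fahrenheit: 250.5000 × 1.8 + 32 = 482.90°F.

482.90°F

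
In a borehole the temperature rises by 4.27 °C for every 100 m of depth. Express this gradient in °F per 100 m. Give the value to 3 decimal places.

The quantity depends on a temperature interval, so only the ratio of degree sizes applies; the offset between the scales is irrelevant.
A change of 1°C is a change of 1.8°F, so 4.27 × 1.8 = 7.686.

7.686 °F/100 m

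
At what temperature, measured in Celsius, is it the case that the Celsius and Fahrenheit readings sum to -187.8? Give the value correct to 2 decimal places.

-78.50°C

Let C be the Celsius reading. The Fahrenheit reading is F = 1.8·C + 32.
Require C + F = -187.8: (2.8)·C + 32 = -187.8.
C = (-187.8 - 32) / (2.8) = -78.50.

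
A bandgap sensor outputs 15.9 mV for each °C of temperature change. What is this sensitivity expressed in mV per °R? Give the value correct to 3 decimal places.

The quantity depends on a temperature interval, so only the ratio of degree sizes applies; the offset between the scales is irrelevant.
A change of 1°R is a change of 5/9°C, so per °R the value is 15.9 × 5/9 = 8.833.

8.833 mV per °R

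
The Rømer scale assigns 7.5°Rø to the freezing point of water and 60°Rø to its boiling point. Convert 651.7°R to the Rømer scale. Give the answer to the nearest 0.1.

54.2°Rø

First in Celsius: (651.7 - 491.67) × 5/9 = 88.9056°C.
Linearly onto the Rømer scale: 7.5 + (88.9056 / 100) × (60 - 7.5) = 54.2°Rø.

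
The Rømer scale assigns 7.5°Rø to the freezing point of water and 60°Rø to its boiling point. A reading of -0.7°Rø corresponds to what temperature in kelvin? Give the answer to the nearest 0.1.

257.5 K

Linear interpolation between the fixed points: C = (-0.7 - 7.5) × 100 / (60 - 7.5) = -15.6190°C.
Then -15.6190 + 273.15 = 257.5 K.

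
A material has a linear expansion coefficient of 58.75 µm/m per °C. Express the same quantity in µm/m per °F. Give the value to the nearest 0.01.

32.64 µm/m per °F

Since only a temperature interval is involved, the additive offset between the scales drops out.
A change of 1°F is a change of 5/9°C, so per °F the value is 58.75 × 5/9 = 32.64.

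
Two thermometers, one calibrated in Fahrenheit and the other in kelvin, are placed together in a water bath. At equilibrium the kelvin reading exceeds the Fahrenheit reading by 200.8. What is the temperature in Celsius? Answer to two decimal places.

Let x be the Fahrenheit reading; then the kelvin reading is 5/9·x + 255.372.
(5/9·x + 255.372) - x = 200.8  ⇒  (-4/9)·x = -54.5722  ⇒  x = 122.7875°F.
In Celsius: (122.7875 - 32) × 5/9 = 50.44°C.

50.44°C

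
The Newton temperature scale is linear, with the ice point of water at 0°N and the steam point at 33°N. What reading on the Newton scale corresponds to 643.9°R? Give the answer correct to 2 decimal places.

27.91°N

First in Celsius: (643.9 - 491.67) × 5/9 = 84.5722°C.
Linearly onto the Newton scale: 0 + (84.5722 / 100) × (33 - 0) = 27.91°N.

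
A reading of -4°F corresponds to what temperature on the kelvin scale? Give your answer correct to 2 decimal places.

In Celsius: (-4 - 32) × 5/9 = -20.0000°C.
In kelvin: -20.0000 + 273.15 = 253.15 K.

253.15 K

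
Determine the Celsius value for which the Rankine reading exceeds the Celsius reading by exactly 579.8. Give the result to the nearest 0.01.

110.16°C

Let C be the Celsius reading. The Rankine reading is R = 1.8·C + 491.67.
Require R - C = 579.8: (0.8)·C + 491.67 = 579.8.
C = (579.8 - 491.67) / (0.8) = 110.16.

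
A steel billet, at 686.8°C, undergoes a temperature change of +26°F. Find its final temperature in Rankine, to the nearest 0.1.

1753.9°R

The 26°F change is an interval, so only the factor 5/9 applies: +26 × 5/9 = +14.4444°C.
Final Celsius temperature: 686.8000 + 14.4444 = 701.2444°C.
In Rankine: 701.2444 × 1.8 + 491.67 = 1753.9°R.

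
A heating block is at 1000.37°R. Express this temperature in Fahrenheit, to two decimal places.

540.70°F

In Celsius: (1000.37 - 491.67) × 5/9 = 282.6111°C.
In Fahrenheit: 282.6111 × 1.8 + 32 = 540.70°F.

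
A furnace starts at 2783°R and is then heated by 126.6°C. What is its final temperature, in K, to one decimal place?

1672.7 K

Initial temperature in Celsius: (2783 - 491.67) × 5/9 = 1272.9611°C.
Final Celsius temperature: 1272.9611 + 126.6000 = 1399.5611°C.
In kelvin: 1399.5611 + 273.15 = 1672.7 K.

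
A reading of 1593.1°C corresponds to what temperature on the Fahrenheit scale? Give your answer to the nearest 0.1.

2899.6°F

In Fahrenheit: 1593.1000 × 1.8 + 32 = 2899.6°F.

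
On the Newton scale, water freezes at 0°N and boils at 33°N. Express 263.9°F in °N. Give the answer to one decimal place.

First in Celsius: (263.9 - 32) × 5/9 = 128.8333°C.
Linearly onto the Newton scale: 0 + (128.8333 / 100) × (33 - 0) = 42.5°N.

42.5°N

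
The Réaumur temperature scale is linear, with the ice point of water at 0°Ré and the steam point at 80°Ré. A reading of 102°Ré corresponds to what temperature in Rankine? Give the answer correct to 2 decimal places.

721.17°R

Linear interpolation between the fixed points: C = (102 - 0) × 100 / (80 - 0) = 127.5000°C.
Then 127.5000 × 1.8 + 491.67 = 721.17°R.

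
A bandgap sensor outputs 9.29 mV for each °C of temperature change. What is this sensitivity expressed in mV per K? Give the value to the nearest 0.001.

9.290 mV per K

The quantity depends on a temperature interval, so only the ratio of degree sizes applies; the offset between the scales is irrelevant.
A change of 1 K is a change of 1°C, so per K the value is 9.29 × 1 = 9.290.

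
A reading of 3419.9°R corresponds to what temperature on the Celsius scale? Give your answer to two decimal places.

1626.79°C

In Celsius: (3419.9 - 491.67) × 5/9 = 1626.7944°C.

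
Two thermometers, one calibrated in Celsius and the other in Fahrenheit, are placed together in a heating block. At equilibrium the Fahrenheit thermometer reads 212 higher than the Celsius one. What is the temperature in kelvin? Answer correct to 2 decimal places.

498.15 K

Let x be the Celsius reading; then the Fahrenheit reading is 1.8·x + 32.
(1.8·x + 32) - x = 212  ⇒  (0.8)·x = 180  ⇒  x = 225.0000°C.
In kelvin: 225.0000 + 273.15 = 498.15 K.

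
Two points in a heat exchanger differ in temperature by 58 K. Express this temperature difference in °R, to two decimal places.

104.40°R

For a temperature interval the offset drops out; only the factor 1.8 applies.
58 × 1.8 = 104.40.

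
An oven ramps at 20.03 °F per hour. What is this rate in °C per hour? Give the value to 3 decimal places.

Since only a temperature interval is involved, the additive offset between the scales drops out.
A change of 1°F is a change of 5/9°C, so 20.03 × 5/9 = 11.128.

11.128 °C/hour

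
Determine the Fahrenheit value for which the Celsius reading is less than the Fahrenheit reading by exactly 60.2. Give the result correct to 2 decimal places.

Let F be the Fahrenheit reading. The Celsius reading is C = 5/9·F - 17.7778.
Require C - F = -60.2: (-4/9)·F - 17.7778 = -60.2.
F = (-60.2 + 17.7778) / (-4/9) = 95.45.

95.45°F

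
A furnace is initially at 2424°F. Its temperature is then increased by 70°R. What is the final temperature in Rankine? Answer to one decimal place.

Initial temperature in Celsius: (2424 - 32) × 5/9 = 1328.8889°C.
The 70°R change is an interval, so only the factor 5/9 applies: +70 × 5/9 = +38.8889°C.
Final Celsius temperature: 1328.8889 + 38.8889 = 1367.7778°C.
In Rankine: 1367.7778 × 1.8 + 491.67 = 2953.7°R.

2953.7°R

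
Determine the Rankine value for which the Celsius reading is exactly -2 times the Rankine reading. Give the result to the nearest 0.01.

Let R be the Rankine reading. The Celsius reading is C = 5/9·R - 273.15.
Require C = -2·R: 5/9·R - 273.15 = -2·R.
(23/9)·R = 273.15  ⇒  R = 106.88.

106.88°R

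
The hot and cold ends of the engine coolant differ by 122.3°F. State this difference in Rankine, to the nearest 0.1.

122.3°R

Fahrenheit and Rankine degrees are the same size, so the interval is unchanged: 122.3.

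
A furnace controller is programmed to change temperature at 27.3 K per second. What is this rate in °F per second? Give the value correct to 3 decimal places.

49.140 °F/second

The quantity depends on a temperature interval, so only the ratio of degree sizes applies; the offset between the scales is irrelevant.
A change of 1 K is a change of 1.8°F, so 27.3 × 1.8 = 49.140.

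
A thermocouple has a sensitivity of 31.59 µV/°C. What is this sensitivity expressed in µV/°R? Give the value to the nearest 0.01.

17.55 µV/°R

Since only a temperature interval is involved, the additive offset between the scales drops out.
A change of 1°R is a change of 5/9°C, so per °R the value is 31.59 × 5/9 = 17.55.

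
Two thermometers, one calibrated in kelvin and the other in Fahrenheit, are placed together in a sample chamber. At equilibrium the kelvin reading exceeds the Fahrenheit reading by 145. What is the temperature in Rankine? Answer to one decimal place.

708.0°R

Let x be the kelvin reading; then the Fahrenheit reading is 1.8·x - 459.67.
(1.8·x - 459.67) - x = -145  ⇒  (0.8)·x = 314.67  ⇒  x = 393.3375 K.
In Celsius: 393.3375 - 273.15 = 120.1875°C.
In Rankine: 120.1875 × 1.8 + 491.67 = 708.0°R.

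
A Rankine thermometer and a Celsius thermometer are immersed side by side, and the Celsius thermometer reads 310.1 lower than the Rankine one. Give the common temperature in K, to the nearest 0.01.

46.19 K

Let x be the Rankine reading; then the Celsius reading is 5/9·x - 273.15.
(5/9·x - 273.15) - x = -310.1  ⇒  (-4/9)·x = -36.95  ⇒  x = 83.1375°R.
In Celsius: (83.1375 - 491.67) × 5/9 = -226.9625°C.
In kelvin: -226.9625 + 273.15 = 46.19 K.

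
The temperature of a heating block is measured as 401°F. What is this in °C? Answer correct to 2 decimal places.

205.00°C

In Celsius: (401 - 32) × 5/9 = 205.0000°C.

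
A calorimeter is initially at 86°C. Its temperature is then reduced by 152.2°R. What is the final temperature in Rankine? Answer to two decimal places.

The 152.2°R change is an interval, so only the factor 5/9 applies: -152.2 × 5/9 = -84.5556°C.
Final Celsius temperature: 86.0000 - 84.5556 = 1.4444°C.
In Rankine: 1.4444 × 1.8 + 491.67 = 494.27°R.

494.27°R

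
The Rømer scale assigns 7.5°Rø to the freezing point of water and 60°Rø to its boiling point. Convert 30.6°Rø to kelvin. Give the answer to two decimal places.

Linear interpolation between the fixed points: C = (30.6 - 7.5) × 100 / (60 - 7.5) = 44.0000°C.
Then 44.0000 + 273.15 = 317.15 K.

317.15 K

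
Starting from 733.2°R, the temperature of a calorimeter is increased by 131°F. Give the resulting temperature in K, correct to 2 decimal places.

480.11 K

Initial temperature in Celsius: (733.2 - 491.67) × 5/9 = 134.1833°C.
The 131°F change is an interval, so only the factor 5/9 applies: +131 × 5/9 = +72.7778°C.
Final Celsius temperature: 134.1833 + 72.7778 = 206.9611°C.
In kelvin: 206.9611 + 273.15 = 480.11 K.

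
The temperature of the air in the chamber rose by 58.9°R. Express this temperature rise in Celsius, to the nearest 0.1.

An interval of 1°R corresponds to 5/9°C.
58.9 × 5/9 = 32.7.

32.7°C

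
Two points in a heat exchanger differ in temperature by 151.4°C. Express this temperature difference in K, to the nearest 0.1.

Celsius and kelvin degrees are the same size, so the interval is unchanged: 151.4.

151.4 K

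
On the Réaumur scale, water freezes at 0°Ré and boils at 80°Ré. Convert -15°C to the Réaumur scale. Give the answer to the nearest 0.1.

Linearly onto the Réaumur scale: 0 + (-15.0000 / 100) × (80 - 0) = -12.0°Ré.

-12.0°Ré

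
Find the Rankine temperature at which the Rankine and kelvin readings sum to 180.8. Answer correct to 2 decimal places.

Let R be the Rankine reading. The kelvin reading is K = 5/9·R.
Require R + K = 180.8: (14/9)·R = 180.8.
R = (180.8) / (14/9) = 116.23.

116.23°R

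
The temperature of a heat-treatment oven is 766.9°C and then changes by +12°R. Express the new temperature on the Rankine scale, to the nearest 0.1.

1884.1°R

The 12°R change is an interval, so only the factor 5/9 applies: +12 × 5/9 = +6.6667°C.
Final Celsius temperature: 766.9000 + 6.6667 = 773.5667°C.
In Rankine: 773.5667 × 1.8 + 491.67 = 1884.1°R.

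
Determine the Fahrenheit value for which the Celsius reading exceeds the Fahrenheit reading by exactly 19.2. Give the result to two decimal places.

Let F be the Fahrenheit reading. The Celsius reading is C = 5/9·F - 17.7778.
Require C - F = 19.2: (-4/9)·F - 17.7778 = 19.2.
F = (19.2 + 17.7778) / (-4/9) = -83.20.

-83.20°F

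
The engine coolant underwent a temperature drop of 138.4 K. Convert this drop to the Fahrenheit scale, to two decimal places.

249.12°F

Only the scale ratio 1.8 matters for a change in temperature.
138.4 × 1.8 = 249.12.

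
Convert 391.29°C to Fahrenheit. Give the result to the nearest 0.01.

In Fahrenheit: 391.2900 × 1.8 + 32 = 736.32°F.

736.32°F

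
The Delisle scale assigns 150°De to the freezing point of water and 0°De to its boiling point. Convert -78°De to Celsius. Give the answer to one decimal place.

152.0°C

Linear interpolation between the fixed points: C = (-78 - 150) × 100 / (0 - 150) = 152.0000°C.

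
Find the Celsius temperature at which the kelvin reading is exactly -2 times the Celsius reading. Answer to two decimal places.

Let C be the Celsius reading. The kelvin reading is K = 1·C + 273.15.
Require K = -2·C: 1·C + 273.15 = -2·C.
(3)·C = -273.15  ⇒  C = -91.05.

-91.05°C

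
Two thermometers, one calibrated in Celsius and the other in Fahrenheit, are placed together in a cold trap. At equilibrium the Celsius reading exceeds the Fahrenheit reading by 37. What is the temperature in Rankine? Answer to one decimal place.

336.4°R

Let x be the Celsius reading; then the Fahrenheit reading is 1.8·x + 32.
(1.8·x + 32) - x = -37  ⇒  (0.8)·x = -69  ⇒  x = -86.2500°C.
In Rankine: -86.2500 × 1.8 + 491.67 = 336.4°R.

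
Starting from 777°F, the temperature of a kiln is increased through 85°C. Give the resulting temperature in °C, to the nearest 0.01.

498.89°C

Initial temperature in Celsius: (777 - 32) × 5/9 = 413.8889°C.
Final Celsius temperature: 413.8889 + 85.0000 = 498.8889°C.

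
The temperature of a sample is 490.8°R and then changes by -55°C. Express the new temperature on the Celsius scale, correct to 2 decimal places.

Initial temperature in Celsius: (490.8 - 491.67) × 5/9 = -0.4833°C.
Final Celsius temperature: -0.4833 - 55.0000 = -55.4833°C.

-55.48°C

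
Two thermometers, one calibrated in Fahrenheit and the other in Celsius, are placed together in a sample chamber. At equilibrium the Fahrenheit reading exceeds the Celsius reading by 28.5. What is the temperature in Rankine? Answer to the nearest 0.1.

Let x be the Fahrenheit reading; then the Celsius reading is 5/9·x - 17.7778.
(5/9·x - 17.7778) - x = -28.5  ⇒  (-4/9)·x = -10.7222  ⇒  x = 24.1250°F.
In Celsius: (24.125 - 32) × 5/9 = -4.3750°C.
In Rankine: -4.3750 × 1.8 + 491.67 = 483.8°R.

483.8°R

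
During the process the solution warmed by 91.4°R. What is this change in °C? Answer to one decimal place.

50.8°C

For a temperature interval the offset drops out; only the factor 5/9 applies.
91.4 × 5/9 = 50.8.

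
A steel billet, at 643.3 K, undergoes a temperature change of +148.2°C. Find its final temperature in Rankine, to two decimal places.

1424.70°R

Initial temperature in Celsius: 643.3 - 273.15 = 370.1500°C.
Final Celsius temperature: 370.1500 + 148.2000 = 518.3500°C.
In Rankine: 518.3500 × 1.8 + 491.67 = 1424.70°R.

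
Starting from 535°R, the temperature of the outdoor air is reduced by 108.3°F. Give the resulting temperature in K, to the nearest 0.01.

Initial temperature in Celsius: (535 - 491.67) × 5/9 = 24.0722°C.
The 108.3°F change is an interval, so only the factor 5/9 applies: -108.3 × 5/9 = -60.1667°C.
Final Celsius temperature: 24.0722 - 60.1667 = -36.0944°C.
In kelvin: -36.0944 + 273.15 = 237.06 K.

237.06 K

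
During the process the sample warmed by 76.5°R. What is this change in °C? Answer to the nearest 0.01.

42.50°C

For a temperature interval the offset drops out; only the factor 5/9 applies.
76.5 × 5/9 = 42.50.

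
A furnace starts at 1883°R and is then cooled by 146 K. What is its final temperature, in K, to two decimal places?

Initial temperature in Celsius: (1883 - 491.67) × 5/9 = 772.9611°C.
The 146 K change is an interval; Kelvin and Celsius degrees are the same size, so ΔC = -146°C.
Final Celsius temperature: 772.9611 - 146.0000 = 626.9611°C.
In kelvin: 626.9611 + 273.15 = 900.11 K.

900.11 K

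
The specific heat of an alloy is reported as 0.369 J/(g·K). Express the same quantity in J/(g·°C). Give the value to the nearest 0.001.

Since only a temperature interval is involved, the additive offset between the scales drops out.
A change of 1°C is a change of 1 K, so per °C the value is 0.369 × 1 = 0.369.

0.369 J/(g·°C)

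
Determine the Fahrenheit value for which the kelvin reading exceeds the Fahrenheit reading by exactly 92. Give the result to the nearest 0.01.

367.59°F

Let F be the Fahrenheit reading. The kelvin reading is K = 5/9·F + 255.372.
Require K - F = 92: (-4/9)·F + 255.372 = 92.
F = (92 - 255.372) / (-4/9) = 367.59.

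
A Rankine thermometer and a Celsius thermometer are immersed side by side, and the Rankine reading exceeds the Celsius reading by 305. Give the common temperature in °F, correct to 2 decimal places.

Let x be the Rankine reading; then the Celsius reading is 5/9·x - 273.15.
(5/9·x - 273.15) - x = -305  ⇒  (-4/9)·x = -31.85  ⇒  x = 71.6625°R.
In Celsius: (71.6625 - 491.67) × 5/9 = -233.3375°C.
In Fahrenheit: -233.3375 × 1.8 + 32 = -388.01°F.

-388.01°F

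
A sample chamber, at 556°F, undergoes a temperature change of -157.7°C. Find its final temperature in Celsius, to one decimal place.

133.4°C

Initial temperature in Celsius: (556 - 32) × 5/9 = 291.1111°C.
Final Celsius temperature: 291.1111 - 157.7000 = 133.4111°C.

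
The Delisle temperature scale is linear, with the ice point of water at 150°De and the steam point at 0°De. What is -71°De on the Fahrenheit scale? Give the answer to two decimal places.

297.20°F

Linear interpolation between the fixed points: C = (-71 - 150) × 100 / (0 - 150) = 147.3333°C.
Then 147.3333 × 1.8 + 32 = 297.20°F.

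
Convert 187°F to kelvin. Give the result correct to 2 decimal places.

359.26 K

In Celsius: (187 - 32) × 5/9 = 86.1111°C.
In kelvin: 86.1111 + 273.15 = 359.26 K.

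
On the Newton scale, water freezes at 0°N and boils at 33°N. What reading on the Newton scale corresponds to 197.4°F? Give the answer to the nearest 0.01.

First in Celsius: (197.4 - 32) × 5/9 = 91.8889°C.
Linearly onto the Newton scale: 0 + (91.8889 / 100) × (33 - 0) = 30.32°N.

30.32°N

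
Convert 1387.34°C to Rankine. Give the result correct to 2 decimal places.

2988.88°R

In Rankine: 1387.3400 × 1.8 + 491.67 = 2988.88°R.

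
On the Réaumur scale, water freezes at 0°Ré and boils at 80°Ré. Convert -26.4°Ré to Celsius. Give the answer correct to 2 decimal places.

Linear interpolation between the fixed points: C = (-26.4 - 0) × 100 / (80 - 0) = -33.0000°C.

-33.00°C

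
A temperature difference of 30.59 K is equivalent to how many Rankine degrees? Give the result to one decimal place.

An interval of 1 K corresponds to 1.8°R.
30.59 × 1.8 = 55.1.

55.1°R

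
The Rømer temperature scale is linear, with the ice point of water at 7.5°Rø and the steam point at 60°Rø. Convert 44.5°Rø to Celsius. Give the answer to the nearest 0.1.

70.5°C

Linear interpolation between the fixed points: C = (44.5 - 7.5) × 100 / (60 - 7.5) = 70.4762°C.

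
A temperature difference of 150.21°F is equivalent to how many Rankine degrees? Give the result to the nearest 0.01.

150.21°R

Fahrenheit and Rankine degrees are the same size, so the interval is unchanged: 150.21.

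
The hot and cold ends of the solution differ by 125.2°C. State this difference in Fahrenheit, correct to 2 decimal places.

225.36°F

An interval of 1°C corresponds to 1.8°F.
125.2 × 1.8 = 225.36.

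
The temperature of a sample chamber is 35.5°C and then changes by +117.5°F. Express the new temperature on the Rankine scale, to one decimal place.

The 117.5°F change is an interval, so only the factor 5/9 applies: +117.5 × 5/9 = +65.2778°C.
Final Celsius temperature: 35.5000 + 65.2778 = 100.7778°C.
In Rankine: 100.7778 × 1.8 + 491.67 = 673.1°R.

673.1°R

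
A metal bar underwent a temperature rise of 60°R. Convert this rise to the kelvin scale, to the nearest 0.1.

33.3 K

An interval of 1°R corresponds to 5/9 K.
60 × 5/9 = 33.3.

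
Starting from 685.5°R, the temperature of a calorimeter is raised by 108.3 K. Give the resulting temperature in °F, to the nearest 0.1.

420.8°F

Initial temperature in Celsius: (685.5 - 491.67) × 5/9 = 107.6833°C.
The 108.3 K change is an interval; Kelvin and Celsius degrees are the same size, so ΔC = +108.3°C.
Final Celsius temperature: 107.6833 + 108.3000 = 215.9833°C.
In Fahrenheit: 215.9833 × 1.8 + 32 = 420.8°F.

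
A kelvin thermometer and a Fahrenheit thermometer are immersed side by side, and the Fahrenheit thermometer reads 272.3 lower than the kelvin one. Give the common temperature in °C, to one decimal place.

-38.9°C

Let x be the kelvin reading; then the Fahrenheit reading is 1.8·x - 459.67.
(1.8·x - 459.67) - x = -272.3  ⇒  (0.8)·x = 187.37  ⇒  x = 234.2125 K.
In Celsius: 234.2125 - 273.15 = -38.9°C.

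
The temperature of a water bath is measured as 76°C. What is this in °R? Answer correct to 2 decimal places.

In Rankine: 76.0000 × 1.8 + 491.67 = 628.47°R.

628.47°R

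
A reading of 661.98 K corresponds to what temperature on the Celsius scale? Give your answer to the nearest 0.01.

388.83°C

In Celsius: 661.98 - 273.15 = 388.8300°C.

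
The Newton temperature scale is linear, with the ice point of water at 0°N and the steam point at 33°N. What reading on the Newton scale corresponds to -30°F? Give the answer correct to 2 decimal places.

First in Celsius: (-30 - 32) × 5/9 = -34.4444°C.
Linearly onto the Newton scale: 0 + (-34.4444 / 100) × (33 - 0) = -11.37°N.

-11.37°N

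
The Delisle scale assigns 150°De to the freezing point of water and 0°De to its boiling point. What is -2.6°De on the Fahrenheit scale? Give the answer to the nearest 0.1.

215.1°F

Linear interpolation between the fixed points: C = (-2.6 - 150) × 100 / (0 - 150) = 101.7333°C.
Then 101.7333 × 1.8 + 32 = 215.1°F.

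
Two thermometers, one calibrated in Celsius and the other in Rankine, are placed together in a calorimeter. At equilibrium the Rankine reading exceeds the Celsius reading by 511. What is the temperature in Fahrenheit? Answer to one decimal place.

75.5°F

Let x be the Celsius reading; then the Rankine reading is 1.8·x + 491.67.
(1.8·x + 491.67) - x = 511  ⇒  (0.8)·x = 19.33  ⇒  x = 24.1625°C.
In Fahrenheit: 24.1625 × 1.8 + 32 = 75.5°F.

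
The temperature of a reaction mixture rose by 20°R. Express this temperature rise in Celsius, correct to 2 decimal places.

Only the scale ratio 5/9 matters for a change in temperature.
20 × 5/9 = 11.11.

11.11°C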